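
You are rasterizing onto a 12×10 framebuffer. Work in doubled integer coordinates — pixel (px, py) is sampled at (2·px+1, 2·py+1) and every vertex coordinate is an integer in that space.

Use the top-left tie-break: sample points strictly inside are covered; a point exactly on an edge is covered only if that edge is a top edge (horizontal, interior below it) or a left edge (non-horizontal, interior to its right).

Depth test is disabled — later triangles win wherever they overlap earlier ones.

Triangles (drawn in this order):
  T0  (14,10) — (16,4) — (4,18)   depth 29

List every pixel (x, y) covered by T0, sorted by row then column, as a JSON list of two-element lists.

T0:
  2·area = 44  (B↔C swapped to make it positive)
  edge (14, 10)→(4, 18): d=(-10,8) right/bottom  bias=-1
  edge (4, 18)→(16, 4): d=(12,-14) top-left  bias=+0
  edge (16, 4)→(14, 10): d=(-2,6) right/bottom  bias=-1
    (8,0)@(17, 1): e=[66,-22,0] → ·  [on edge]
    (7,3)@(15, 7): e=[22,22,0] → ·  [on edge]
    (6,4)@(13, 9): e=[18,18,8] → █
    (7,4)@(15, 9): e=[2,46,-4] → ·
    (5,5)@(11, 11): e=[14,14,16] → █
    (6,5)@(13, 11): e=[-2,42,4] → ·
    (4,6)@(9, 13): e=[10,10,24] → █
    (5,6)@(11, 13): e=[-6,38,12] → ·
    (6,6)@(13, 13): e=[-22,66,0] → ·  [on edge]
    (3,7)@(7, 15): e=[6,6,32] → █
    (4,7)@(9, 15): e=[-10,34,20] → ·
    (2,8)@(5, 17): e=[2,2,40] → █
    (5,9)@(11, 19): e=[-66,110,0] → ·  [on edge]
  covered (5 px):
    · · · · · · · · · · · ·
    · · · · · · · · · · · ·
    · · · · · · · · · · · ·
    · · · · · · · · · · · ·
    · · · · · · █ · · · · ·
    · · · · · █ · · · · · ·
    · · · · █ · · · · · · ·
    · · · █ · · · · · · · ·
    · · █ · · · · · · · · ·
    · · · · · · · · · · · ·

Final: [[6,4],[5,5],[4,6],[3,7],[2,8]]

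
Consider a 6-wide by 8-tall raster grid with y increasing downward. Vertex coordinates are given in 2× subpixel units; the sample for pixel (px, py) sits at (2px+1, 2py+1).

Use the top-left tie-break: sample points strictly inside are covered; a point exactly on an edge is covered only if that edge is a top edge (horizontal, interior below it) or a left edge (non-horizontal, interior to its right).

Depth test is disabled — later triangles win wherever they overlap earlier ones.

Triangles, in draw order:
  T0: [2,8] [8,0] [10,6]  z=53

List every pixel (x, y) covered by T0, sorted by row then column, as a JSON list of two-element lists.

T0:
  2·area = 52
  edge (2, 8)→(8, 0): d=(6,-8) top-left  bias=+0
  edge (8, 0)→(10, 6): d=(2,6) right/bottom  bias=-1
  edge (10, 6)→(2, 8): d=(-8,2) right/bottom  bias=-1
    (3,1)@(7, 3): e=[10,12,30] → #
    (4,1)@(9, 3): e=[26,0,26] → ·  [on edge]
    (2,2)@(5, 5): e=[6,28,18] → #
    (4,2)@(9, 5): e=[38,4,10] → #
    (5,2)@(11, 5): e=[54,-8,6] → ·
    (1,3)@(3, 7): e=[2,44,6] → #
    (3,3)@(7, 7): e=[34,20,-2] → ·
    (4,3)@(9, 7): e=[50,8,-6] → ·
    (1,4)@(3, 9): e=[14,48,-10] → ·
    (2,4)@(5, 9): e=[30,36,-14] → ·
    (5,4)@(11, 9): e=[78,0,-26] → ·  [on edge]
  covered (6 px):
    · · · · · ·
    · · · # · ·
    · · # # # ·
    · # # · · ·
    · · · · · ·
    · · · · · ·
    · · · · · ·
    · · · · · ·

Result: [[3,1],[2,2],[3,2],[4,2],[1,3],[2,3]]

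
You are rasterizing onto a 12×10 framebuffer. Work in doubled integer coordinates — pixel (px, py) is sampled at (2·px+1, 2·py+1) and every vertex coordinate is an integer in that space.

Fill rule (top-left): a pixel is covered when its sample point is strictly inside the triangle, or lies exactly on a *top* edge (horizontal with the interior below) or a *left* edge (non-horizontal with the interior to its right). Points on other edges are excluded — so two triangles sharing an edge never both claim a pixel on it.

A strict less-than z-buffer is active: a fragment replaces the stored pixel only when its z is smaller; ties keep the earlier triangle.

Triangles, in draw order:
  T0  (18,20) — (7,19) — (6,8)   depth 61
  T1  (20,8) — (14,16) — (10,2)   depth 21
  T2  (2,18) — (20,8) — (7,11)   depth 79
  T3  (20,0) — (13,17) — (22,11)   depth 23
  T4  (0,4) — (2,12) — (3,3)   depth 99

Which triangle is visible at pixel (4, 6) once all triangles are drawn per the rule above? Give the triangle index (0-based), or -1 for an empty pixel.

T0:
  2·area = 120
  edge (18, 20)→(7, 19): d=(-11,-1) top-left  bias=+0
  edge (7, 19)→(6, 8): d=(-1,-11) top-left  bias=+0
  edge (6, 8)→(18, 20): d=(12,12) right/bottom  bias=-1
    (0,1)@(1, 3): e=[170,-50,0] → .  [on edge]
    (1,2)@(3, 5): e=[150,-30,0] → .  [on edge]
    (2,3)@(5, 7): e=[130,-10,0] → .  [on edge]
    (3,4)@(7, 9): e=[110,10,0] → .  [on edge]
    (3,5)@(7, 11): e=[88,8,24] → X
    (4,5)@(9, 11): e=[90,30,0] → .  [on edge]
    (3,6)@(7, 13): e=[66,6,48] → X
    (4,6)@(9, 13): e=[68,28,24] → X
    (5,6)@(11, 13): e=[70,50,0] → .  [on edge]
    (3,7)@(7, 15): e=[44,4,72] → X
    (5,7)@(11, 15): e=[48,48,24] → X
    (6,7)@(13, 15): e=[50,70,0] → .  [on edge]
    (7,8)@(15, 17): e=[30,90,0] → .  [on edge]
    (3,9)@(7, 19): e=[0,0,120] → X  [on edge]
    (8,9)@(17, 19): e=[10,110,0] → .  [on edge]
  covered (15 px):
    . . . . . . . . . . . .
    . . . . . . . . . . . .
    . . . . . . . . . . . .
    . . . . . . . . . . . .
    . . . . . . . . . . . .
    . . . X . . . . . . . .
    . . . X X . . . . . . .
    . . . X X X . . . . . .
    . . . X X X X . . . . .
    . . . X X X X X . . . .
T1:
  2·area = 116
  edge (20, 8)→(14, 16): d=(-6,8) right/bottom  bias=-1
  edge (14, 16)→(10, 2): d=(-4,-14) top-left  bias=+0
  edge (10, 2)→(20, 8): d=(10,6) right/bottom  bias=-1
    (5,1)@(11, 3): e=[102,10,4] → X
    (6,1)@(13, 3): e=[86,38,-8] → .
    (5,2)@(11, 5): e=[90,2,24] → X
    (6,2)@(13, 5): e=[74,30,12] → X
    (7,2)@(15, 5): e=[58,58,0] → .  [on edge]
    (5,3)@(11, 7): e=[78,-6,44] → .
    (6,3)@(13, 7): e=[62,22,32] → X
    (7,3)@(15, 7): e=[46,50,20] → X
    (8,3)@(17, 7): e=[30,78,8] → X
    (9,3)@(19, 7): e=[14,106,-4] → .
    (6,4)@(13, 9): e=[50,14,52] → X
    (9,4)@(19, 9): e=[2,98,16] → X
  covered (14 px):
    . . . . . . . . . . . .
    . . . . . X . . . . . .
    . . . . . X X . . . . .
    . . . . . . X X X . . .
    . . . . . . X X X X . .
    . . . . . . X X X . . .
    . . . . . . . X . . . .
    . . . . . . . . . . . .
    . . . . . . . . . . . .
    . . . . . . . . . . . .
T2:
  2·area = 76  (B↔C swapped to make it positive)
  edge (2, 18)→(7, 11): d=(5,-7) top-left  bias=+0
  edge (7, 11)→(20, 8): d=(13,-3) top-left  bias=+0
  edge (20, 8)→(2, 18): d=(-18,10) right/bottom  bias=-1
    (8,4)@(17, 9): e=[60,4,12] → X
    (9,4)@(19, 9): e=[74,10,-8] → .
    (3,5)@(7, 11): e=[0,0,76] → X  [on edge]
    (4,5)@(9, 11): e=[14,6,56] → X
    (5,5)@(11, 11): e=[28,12,36] → X
    (6,5)@(13, 11): e=[42,18,16] → X
    (7,5)@(15, 11): e=[56,24,-4] → .
    (8,5)@(17, 11): e=[70,30,-24] → .
    (3,6)@(7, 13): e=[10,26,40] → X
    (5,6)@(11, 13): e=[38,38,0] → .  [on edge]
    (6,6)@(13, 13): e=[52,44,-20] → .
    (2,7)@(5, 15): e=[6,46,24] → X
  covered (10 px):
    . . . . . . . . . . . .
    . . . . . . . . . . . .
    . . . . . . . . . . . .
    . . . . . . . . . . . .
    . . . . . . . . X . . .
    . . . X X X X . . . . .
    . . . X X . . . . . . .
    . . X X . . . . . . . .
    . X . . . . . . . . . .
    . . . . . . . . . . . .
T3:
  2·area = 111  (B↔C swapped to make it positive)
  edge (20, 0)→(22, 11): d=(2,11) right/bottom  bias=-1
  edge (22, 11)→(13, 17): d=(-9,6) right/bottom  bias=-1
  edge (13, 17)→(20, 0): d=(7,-17) top-left  bias=+0
    (9,1)@(19, 3): e=[17,90,4] → X
    (10,1)@(21, 3): e=[-5,78,38] → .
    (9,2)@(19, 5): e=[21,72,18] → X
    (10,2)@(21, 5): e=[-1,60,52] → .
    (9,3)@(19, 7): e=[25,54,32] → X
    (10,3)@(21, 7): e=[3,42,66] → X
    (11,3)@(23, 7): e=[-19,30,100] → .
    (8,4)@(17, 9): e=[51,48,12] → X
    (11,4)@(23, 9): e=[-15,12,114] → .
    (8,5)@(17, 11): e=[55,30,26] → X
    (11,5)@(23, 11): e=[-11,-6,128] → .
    (7,6)@(15, 13): e=[81,24,6] → X
    (9,6)@(19, 13): e=[37,0,74] → .  [on edge]
    (6,8)@(13, 17): e=[111,0,0] → .  [on edge]
  covered (13 px):
    . . . . . . . . . . . .
    . . . . . . . . . X . .
    . . . . . . . . . X . .
    . . . . . . . . . X X .
    . . . . . . . . X X X .
    . . . . . . . . X X X .
    . . . . . . . X X . . .
    . . . . . . . X . . . .
    . . . . . . . . . . . .
    . . . . . . . . . . . .
T4:
  2·area = 26  (B↔C swapped to make it positive)
  edge (0, 4)→(3, 3): d=(3,-1) top-left  bias=+0
  edge (3, 3)→(2, 12): d=(-1,9) right/bottom  bias=-1
  edge (2, 12)→(0, 4): d=(-2,-8) top-left  bias=+0
    (4,0)@(9, 1): e=[0,-52,78] → .  [on edge]
    (1,1)@(3, 3): e=[0,0,26] → .  [on edge]
    (0,2)@(1, 5): e=[4,16,6] → X
    (1,2)@(3, 5): e=[6,-2,22] → .
    (0,3)@(1, 7): e=[10,14,2] → X
    (1,3)@(3, 7): e=[12,-4,18] → .
    (0,4)@(1, 9): e=[16,12,-2] → .
  covered (2 px):
    . . . . . . . . . . . .
    . . . . . . . . . . . .
    X . . . . . . . . . . .
    X . . . . . . . . . . .
    . . . . . . . . . . . .
    . . . . . . . . . . . .
    . . . . . . . . . . . .
    . . . . . . . . . . . .
    . . . . . . . . . . . .
    . . . . . . . . . . . .

Z-buffer (winner per pixel, '.' = empty):
  . . . . . . . . . . . .
  . . . . . 1 . . . 3 . .
  4 . . . . 1 1 . . 3 . .
  4 . . . . . 1 1 1 3 3 .
  . . . . . . 1 1 1 1 3 .
  . . . 0 2 2 1 1 1 3 3 .
  . . . 0 0 . . 1 3 . . .
  . . 2 0 0 0 . 3 . . . .
  . 2 . 0 0 0 0 . . . . .
  . . . 0 0 0 0 0 . . . .

Final: 0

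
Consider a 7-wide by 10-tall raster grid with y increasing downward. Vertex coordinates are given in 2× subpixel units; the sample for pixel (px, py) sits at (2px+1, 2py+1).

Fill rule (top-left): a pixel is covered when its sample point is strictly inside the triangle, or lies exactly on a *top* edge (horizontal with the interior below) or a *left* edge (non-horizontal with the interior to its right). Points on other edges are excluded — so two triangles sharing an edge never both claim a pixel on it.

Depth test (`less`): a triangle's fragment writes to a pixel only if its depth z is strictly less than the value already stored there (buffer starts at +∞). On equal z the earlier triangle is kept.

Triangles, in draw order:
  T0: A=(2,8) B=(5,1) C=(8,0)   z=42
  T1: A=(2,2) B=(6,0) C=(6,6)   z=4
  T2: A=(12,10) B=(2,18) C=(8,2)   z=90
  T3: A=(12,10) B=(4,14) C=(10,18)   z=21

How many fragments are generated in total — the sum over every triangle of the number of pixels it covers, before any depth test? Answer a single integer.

T0:
  2·area = 18
  edge (2, 8)→(5, 1): d=(3,-7) top-left  bias=+0
  edge (5, 1)→(8, 0): d=(3,-1) top-left  bias=+0
  edge (8, 0)→(2, 8): d=(-6,8) right/bottom  bias=-1
    (2,0)@(5, 1): e=[0,0,18] → X  [on edge]
    (3,0)@(7, 1): e=[14,2,2] → X
    (4,0)@(9, 1): e=[28,4,-14] → .
    (2,1)@(5, 3): e=[6,6,6] → X
    (3,1)@(7, 3): e=[20,8,-10] → .
    (2,2)@(5, 5): e=[12,12,-6] → .
  covered (3 px):
    . . X X . . .
    . . X . . . .
    . . . . . . .
    . . . . . . .
    . . . . . . .
    . . . . . . .
    . . . . . . .
    . . . . . . .
    . . . . . . .
    . . . . . . .
T1:
  2·area = 24
  edge (2, 2)→(6, 0): d=(4,-2) top-left  bias=+0
  edge (6, 0)→(6, 6): d=(0,6) right/bottom  bias=-1
  edge (6, 6)→(2, 2): d=(-4,-4) top-left  bias=+0
    (0,0)@(1, 1): e=[-6,30,0] → .  [on edge]
    (2,0)@(5, 1): e=[2,6,16] → X
    (3,0)@(7, 1): e=[6,-6,24] → .
    (1,1)@(3, 3): e=[6,18,0] → X  [on edge]
    (3,1)@(7, 3): e=[14,-6,16] → .
    (1,2)@(3, 5): e=[14,18,-8] → .
    (2,2)@(5, 5): e=[18,6,0] → X  [on edge]
    (3,2)@(7, 5): e=[22,-6,8] → .
    (2,3)@(5, 7): e=[26,6,-8] → .
    (3,3)@(7, 7): e=[30,-6,0] → .  [on edge]
    (4,4)@(9, 9): e=[42,-18,0] → .  [on edge]
    (5,5)@(11, 11): e=[54,-30,0] → .  [on edge]
    (6,6)@(13, 13): e=[66,-42,0] → .  [on edge]
  covered (4 px):
    . . X . . . .
    . X X . . . .
    . . X . . . .
    . . . . . . .
    . . . . . . .
    . . . . . . .
    . . . . . . .
    . . . . . . .
    . . . . . . .
    . . . . . . .
T2:
  2·area = 112
  edge (12, 10)→(2, 18): d=(-10,8) right/bottom  bias=-1
  edge (2, 18)→(8, 2): d=(6,-16) top-left  bias=+0
  edge (8, 2)→(12, 10): d=(4,8) right/bottom  bias=-1
    (3,2)@(7, 5): e=[90,2,20] → X
    (4,2)@(9, 5): e=[74,34,4] → X
    (5,2)@(11, 5): e=[58,66,-12] → .
    (3,3)@(7, 7): e=[70,14,28] → X
    (5,3)@(11, 7): e=[38,78,-4] → .
    (3,4)@(7, 9): e=[50,26,36] → X
    (5,4)@(11, 9): e=[18,90,4] → X
    (6,4)@(13, 9): e=[2,122,-12] → .
    (2,5)@(5, 11): e=[46,6,60] → X
    (5,5)@(11, 11): e=[-2,102,12] → .
    (2,6)@(5, 13): e=[26,18,68] → X
    (4,6)@(9, 13): e=[-6,82,36] → .
  covered (14 px):
    . . . . . . .
    . . . . . . .
    . . . X X . .
    . . . X X . .
    . . . X X X .
    . . X X X . .
    . . X X . . .
    . . X . . . .
    . X . . . . .
    . . . . . . .
T3:
  2·area = 56  (B↔C swapped to make it positive)
  edge (12, 10)→(10, 18): d=(-2,8) right/bottom  bias=-1
  edge (10, 18)→(4, 14): d=(-6,-4) top-left  bias=+0
  edge (4, 14)→(12, 10): d=(8,-4) top-left  bias=+0
    (5,5)@(11, 11): e=[6,46,4] → X
    (6,5)@(13, 11): e=[-10,54,12] → .
    (3,6)@(7, 13): e=[34,18,4] → X
    (4,6)@(9, 13): e=[18,26,12] → X
    (6,6)@(13, 13): e=[-14,42,28] → .
    (3,7)@(7, 15): e=[30,6,20] → X
    (5,7)@(11, 15): e=[-2,22,36] → .
    (3,8)@(7, 17): e=[26,-6,36] → .
    (4,8)@(9, 17): e=[10,2,44] → X
    (5,8)@(11, 17): e=[-6,10,52] → .
    (4,9)@(9, 19): e=[6,-10,60] → .
  covered (7 px):
    . . . . . . .
    . . . . . . .
    . . . . . . .
    . . . . . . .
    . . . . . . .
    . . . . . X .
    . . . X X X .
    . . . X X . .
    . . . . X . .
    . . . . . . .

Final: 28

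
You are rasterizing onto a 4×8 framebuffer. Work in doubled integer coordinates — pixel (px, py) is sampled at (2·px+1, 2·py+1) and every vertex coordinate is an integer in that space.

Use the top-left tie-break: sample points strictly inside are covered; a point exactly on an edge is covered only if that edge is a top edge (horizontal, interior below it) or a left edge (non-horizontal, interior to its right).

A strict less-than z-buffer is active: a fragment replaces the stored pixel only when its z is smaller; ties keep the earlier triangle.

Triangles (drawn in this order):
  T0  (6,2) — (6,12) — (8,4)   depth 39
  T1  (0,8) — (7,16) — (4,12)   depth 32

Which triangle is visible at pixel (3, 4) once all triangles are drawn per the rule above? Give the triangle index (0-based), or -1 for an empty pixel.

T0:
  2·area = 20  (B↔C swapped to make it positive)
  edge (6, 2)→(8, 4): d=(2,2) right/bottom  bias=-1
  edge (8, 4)→(6, 12): d=(-2,8) right/bottom  bias=-1
  edge (6, 12)→(6, 2): d=(0,-10) top-left  bias=+0
    (2,0)@(5, 1): e=[0,30,-10] → .  [on edge]
    (3,1)@(7, 3): e=[0,10,10] → .  [on edge]
    (3,2)@(7, 5): e=[4,6,10] → X
    (3,3)@(7, 7): e=[8,2,10] → X
    (3,4)@(7, 9): e=[12,-2,10] → .
  covered (2 px):
    . . . .
    . . . .
    . . . X
    . . . X
    . . . .
    . . . .
    . . . .
    . . . .
T1:
  2·area = 4  (B↔C swapped to make it positive)
  edge (0, 8)→(4, 12): d=(4,4) right/bottom  bias=-1
  edge (4, 12)→(7, 16): d=(3,4) right/bottom  bias=-1
  edge (7, 16)→(0, 8): d=(-7,-8) top-left  bias=+0
    (0,4)@(1, 9): e=[0,3,1] → .  [on edge]
    (1,5)@(3, 11): e=[0,1,3] → .  [on edge]
    (2,6)@(5, 13): e=[0,-1,5] → .  [on edge]
    (3,7)@(7, 15): e=[0,-3,7] → .  [on edge]
  covered (0 px):
    . . . .
    . . . .
    . . . .
    . . . .
    . . . .
    . . . .
    . . . .
    . . . .

Z-buffer (winner per pixel, '.' = empty):
  . . . .
  . . . .
  . . . 0
  . . . 0
  . . . .
  . . . .
  . . . .
  . . . .

Answer: -1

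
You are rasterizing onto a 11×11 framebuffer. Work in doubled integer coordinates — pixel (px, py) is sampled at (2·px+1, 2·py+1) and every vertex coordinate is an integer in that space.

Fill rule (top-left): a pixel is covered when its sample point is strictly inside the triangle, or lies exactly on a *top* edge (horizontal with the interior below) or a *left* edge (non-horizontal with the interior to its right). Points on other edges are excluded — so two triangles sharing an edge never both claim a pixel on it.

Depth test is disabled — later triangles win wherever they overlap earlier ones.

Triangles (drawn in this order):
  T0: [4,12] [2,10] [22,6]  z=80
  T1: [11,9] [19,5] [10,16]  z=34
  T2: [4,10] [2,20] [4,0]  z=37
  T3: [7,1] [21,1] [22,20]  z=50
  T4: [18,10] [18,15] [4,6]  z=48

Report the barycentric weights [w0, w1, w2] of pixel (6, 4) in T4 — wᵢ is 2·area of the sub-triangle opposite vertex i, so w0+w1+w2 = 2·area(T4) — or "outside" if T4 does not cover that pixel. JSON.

T0:
  2·area = 48
  edge (4, 12)→(2, 10): d=(-2,-2) top-left  bias=+0
  edge (2, 10)→(22, 6): d=(20,-4) top-left  bias=+0
  edge (22, 6)→(4, 12): d=(-18,6) right/bottom  bias=-1
    (8,3)@(17, 7): e=[36,0,12] → X  [on edge]
    (9,3)@(19, 7): e=[40,8,0] → .  [on edge]
    (0,4)@(1, 9): e=[0,-24,72] → .  [on edge]
    (3,4)@(7, 9): e=[12,0,36] → X  [on edge]
    (4,4)@(9, 9): e=[16,8,24] → X
    (5,4)@(11, 9): e=[20,16,12] → X
    (6,4)@(13, 9): e=[24,24,0] → .  [on edge]
    (8,4)@(17, 9): e=[32,40,-24] → .
    (1,5)@(3, 11): e=[0,24,24] → X  [on edge]
    (2,5)@(5, 11): e=[4,32,12] → X
    (3,5)@(7, 11): e=[8,40,0] → .  [on edge]
    (4,5)@(9, 11): e=[12,48,-12] → .
    (0,6)@(1, 13): e=[-8,56,0] → .  [on edge]
    (2,6)@(5, 13): e=[0,72,-24] → .  [on edge]
    (3,7)@(7, 15): e=[0,120,-72] → .  [on edge]
    (4,8)@(9, 17): e=[0,168,-120] → .  [on edge]
    (5,9)@(11, 19): e=[0,216,-168] → .  [on edge]
    (6,10)@(13, 21): e=[0,264,-216] → .  [on edge]
  covered (6 px):
    . . . . . . . . . . .
    . . . . . . . . . . .
    . . . . . . . . . . .
    . . . . . . . . X . .
    . . . X X X . . . . .
    . X X . . . . . . . .
    . . . . . . . . . . .
    . . . . . . . . . . .
    . . . . . . . . . . .
    . . . . . . . . . . .
    . . . . . . . . . . .
T1:
  2·area = 52
  edge (11, 9)→(19, 5): d=(8,-4) top-left  bias=+0
  edge (19, 5)→(10, 16): d=(-9,11) right/bottom  bias=-1
  edge (10, 16)→(11, 9): d=(1,-7) top-left  bias=+0
    (9,2)@(19, 5): e=[0,0,52] → .  [on edge]
    (7,3)@(15, 7): e=[0,26,26] → X  [on edge]
    (8,3)@(17, 7): e=[8,4,40] → X
    (9,3)@(19, 7): e=[16,-18,54] → .
    (5,4)@(11, 9): e=[0,52,0] → X  [on edge]
    (6,4)@(13, 9): e=[8,30,14] → X
    (8,4)@(17, 9): e=[24,-14,42] → .
    (3,5)@(7, 11): e=[0,78,-26] → .  [on edge]
    (5,5)@(11, 11): e=[16,34,2] → X
    (7,5)@(15, 11): e=[32,-10,30] → .
    (1,6)@(3, 13): e=[0,104,-52] → .  [on edge]
    (5,6)@(11, 13): e=[32,16,4] → X
  covered (8 px):
    . . . . . . . . . . .
    . . . . . . . . . . .
    . . . . . . . . . . .
    . . . . . . . X X . .
    . . . . . X X X . . .
    . . . . . X X . . . .
    . . . . . X . . . . .
    . . . . . . . . . . .
    . . . . . . . . . . .
    . . . . . . . . . . .
    . . . . . . . . . . .
T2:
  2·area = 20
  edge (4, 10)→(2, 20): d=(-2,10) right/bottom  bias=-1
  edge (2, 20)→(4, 0): d=(2,-20) top-left  bias=+0
  edge (4, 0)→(4, 10): d=(0,10) right/bottom  bias=-1
    (2,2)@(5, 5): e=[0,30,-10] → .  [on edge]
    (1,5)@(3, 11): e=[8,2,10] → X
    (2,5)@(5, 11): e=[-12,42,-10] → .
    (1,6)@(3, 13): e=[4,6,10] → X
    (2,6)@(5, 13): e=[-16,46,-10] → .
    (1,7)@(3, 15): e=[0,10,10] → .  [on edge]
  covered (2 px):
    . . . . . . . . . . .
    . . . . . . . . . . .
    . . . . . . . . . . .
    . . . . . . . . . . .
    . . . . . . . . . . .
    . X . . . . . . . . .
    . X . . . . . . . . .
    . . . . . . . . . . .
    . . . . . . . . . . .
    . . . . . . . . . . .
    . . . . . . . . . . .
T3:
  2·area = 266
  edge (7, 1)→(21, 1): d=(14,0) top-left  bias=+0
  edge (21, 1)→(22, 20): d=(1,19) right/bottom  bias=-1
  edge (22, 20)→(7, 1): d=(-15,-19) top-left  bias=+0
    (0,0)@(1, 1): e=[0,380,-114] → .  [on edge]
    (1,0)@(3, 1): e=[0,342,-76] → .  [on edge]
    (2,0)@(5, 1): e=[0,304,-38] → .  [on edge]
    (3,0)@(7, 1): e=[0,266,0] → X  [on edge]
    (4,0)@(9, 1): e=[0,228,38] → X  [on edge]
    (5,0)@(11, 1): e=[0,190,76] → X  [on edge]
    (6,0)@(13, 1): e=[0,152,114] → X  [on edge]
    (7,0)@(15, 1): e=[0,114,152] → X  [on edge]
    (8,0)@(17, 1): e=[0,76,190] → X  [on edge]
    (9,0)@(19, 1): e=[0,38,228] → X  [on edge]
    (10,0)@(21, 1): e=[0,0,266] → .  [on edge]
    (3,1)@(7, 3): e=[28,268,-30] → .
  covered (39 px):
    . . . X X X X X X X .
    . . . . X X X X X X X
    . . . . . X X X X X X
    . . . . . . X X X X X
    . . . . . . . X X X X
    . . . . . . . X X X X
    . . . . . . . . X X X
    . . . . . . . . . X X
    . . . . . . . . . . X
    . . . . . . . . . . .
    . . . . . . . . . . .
T4:
  2·area = 70
  edge (18, 10)→(18, 15): d=(0,5) right/bottom  bias=-1
  edge (18, 15)→(4, 6): d=(-14,-9) top-left  bias=+0
  edge (4, 6)→(18, 10): d=(14,4) right/bottom  bias=-1
    (3,3)@(7, 7): e=[55,13,2] → X
    (4,3)@(9, 7): e=[45,31,-6] → .
    (3,4)@(7, 9): e=[55,-15,30] → .
    (4,4)@(9, 9): e=[45,3,22] → X
    (5,4)@(11, 9): e=[35,21,14] → X
    (6,4)@(13, 9): e=[25,39,6] → X
    (7,4)@(15, 9): e=[15,57,-2] → .
    (4,5)@(9, 11): e=[45,-25,50] → .
    (5,5)@(11, 11): e=[35,-7,42] → .
    (6,5)@(13, 11): e=[25,11,34] → X
    (7,5)@(15, 11): e=[15,29,26] → X
    (8,5)@(17, 11): e=[5,47,18] → X
  covered (9 px):
    . . . . . . . . . . .
    . . . . . . . . . . .
    . . . . . . . . . . .
    . . . X . . . . . . .
    . . . . X X X . . . .
    . . . . . . X X X . .
    . . . . . . . X X . .
    . . . . . . . . . . .
    . . . . . . . . . . .
    . . . . . . . . . . .
    . . . . . . . . . . .

Final: [39,6,25]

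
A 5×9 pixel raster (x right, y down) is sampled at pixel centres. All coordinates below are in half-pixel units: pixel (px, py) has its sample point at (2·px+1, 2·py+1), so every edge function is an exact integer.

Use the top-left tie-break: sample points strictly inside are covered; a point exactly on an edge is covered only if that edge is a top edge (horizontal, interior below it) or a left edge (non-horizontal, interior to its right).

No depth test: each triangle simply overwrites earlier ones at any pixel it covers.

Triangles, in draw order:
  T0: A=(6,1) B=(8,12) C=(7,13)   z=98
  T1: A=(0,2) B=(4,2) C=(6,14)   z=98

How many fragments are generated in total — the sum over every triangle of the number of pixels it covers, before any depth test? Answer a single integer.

T0:
  2·area = 13
  edge (6, 1)→(8, 12): d=(2,11) right/bottom  bias=-1
  edge (8, 12)→(7, 13): d=(-1,1) right/bottom  bias=-1
  edge (7, 13)→(6, 1): d=(-1,-12) top-left  bias=+0
    (3,3)@(7, 7): e=[1,6,6] → #
    (4,3)@(9, 7): e=[-21,4,30] → ·
    (3,4)@(7, 9): e=[5,4,4] → #
    (4,4)@(9, 9): e=[-17,2,28] → ·
    (3,5)@(7, 11): e=[9,2,2] → #
    (4,5)@(9, 11): e=[-13,0,26] → ·  [on edge]
    (3,6)@(7, 13): e=[13,0,0] → ·  [on edge]
    (2,7)@(5, 15): e=[39,0,-26] → ·  [on edge]
    (1,8)@(3, 17): e=[65,0,-52] → ·  [on edge]
  covered (3 px):
    · · · · ·
    · · · · ·
    · · · · ·
    · · · # ·
    · · · # ·
    · · · # ·
    · · · · ·
    · · · · ·
    · · · · ·
T1:
  2·area = 48
  edge (0, 2)→(4, 2): d=(4,0) top-left  bias=+0
  edge (4, 2)→(6, 14): d=(2,12) right/bottom  bias=-1
  edge (6, 14)→(0, 2): d=(-6,-12) top-left  bias=+0
    (0,1)@(1, 3): e=[4,38,6] → #
    (1,1)@(3, 3): e=[4,14,30] → #
    (2,1)@(5, 3): e=[4,-10,54] → ·
    (0,2)@(1, 5): e=[12,42,-6] → ·
    (1,2)@(3, 5): e=[12,18,18] → #
    (2,2)@(5, 5): e=[12,-6,42] → ·
    (1,3)@(3, 7): e=[20,22,6] → #
    (2,3)@(5, 7): e=[20,-2,30] → ·
    (1,4)@(3, 9): e=[28,26,-6] → ·
    (2,4)@(5, 9): e=[28,2,18] → #
    (3,4)@(7, 9): e=[28,-22,42] → ·
    (2,5)@(5, 11): e=[36,6,6] → #
  covered (6 px):
    · · · · ·
    # # · · ·
    · # · · ·
    · # · · ·
    · · # · ·
    · · # · ·
    · · · · ·
    · · · · ·
    · · · · ·

Result: 9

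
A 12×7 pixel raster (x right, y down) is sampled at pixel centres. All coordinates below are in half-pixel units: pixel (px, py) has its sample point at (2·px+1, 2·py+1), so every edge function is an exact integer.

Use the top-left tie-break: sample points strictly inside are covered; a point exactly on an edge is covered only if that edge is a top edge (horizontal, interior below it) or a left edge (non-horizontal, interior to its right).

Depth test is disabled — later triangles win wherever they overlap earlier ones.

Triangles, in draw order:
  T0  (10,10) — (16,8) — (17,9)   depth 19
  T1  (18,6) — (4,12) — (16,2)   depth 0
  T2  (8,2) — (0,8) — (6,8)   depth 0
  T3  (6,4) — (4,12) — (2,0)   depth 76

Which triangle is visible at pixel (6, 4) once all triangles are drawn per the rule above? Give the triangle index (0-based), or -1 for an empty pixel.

T0:
  2·area = 8
  edge (10, 10)→(16, 8): d=(6,-2) top-left  bias=+0
  edge (16, 8)→(17, 9): d=(1,1) right/bottom  bias=-1
  edge (17, 9)→(10, 10): d=(-7,1) right/bottom  bias=-1
    (4,0)@(9, 1): e=[-56,0,64] → ·  [on edge]
    (5,1)@(11, 3): e=[-40,0,48] → ·  [on edge]
    (6,2)@(13, 5): e=[-24,0,32] → ·  [on edge]
    (7,3)@(15, 7): e=[-8,0,16] → ·  [on edge]
    (9,3)@(19, 7): e=[0,-4,12] → ·  [on edge]
    (6,4)@(13, 9): e=[0,4,4] → #  [on edge]
    (7,4)@(15, 9): e=[4,2,2] → #
    (8,4)@(17, 9): e=[8,0,0] → ·  [on edge]
    (1,5)@(3, 11): e=[-8,16,0] → ·  [on edge]
    (3,5)@(7, 11): e=[0,12,-4] → ·  [on edge]
    (6,5)@(13, 11): e=[12,6,-10] → ·
    (7,5)@(15, 11): e=[16,4,-12] → ·
    (9,5)@(19, 11): e=[24,0,-16] → ·  [on edge]
    (0,6)@(1, 13): e=[0,20,-12] → ·  [on edge]
    (10,6)@(21, 13): e=[40,0,-32] → ·  [on edge]
  covered (2 px):
    · · · · · · · · · · · ·
    · · · · · · · · · · · ·
    · · · · · · · · · · · ·
    · · · · · · · · · · · ·
    · · · · · · # # · · · ·
    · · · · · · · · · · · ·
    · · · · · · · · · · · ·
T1:
  2·area = 68
  edge (18, 6)→(4, 12): d=(-14,6) right/bottom  bias=-1
  edge (4, 12)→(16, 2): d=(12,-10) top-left  bias=+0
  edge (16, 2)→(18, 6): d=(2,4) right/bottom  bias=-1
    (7,1)@(15, 3): e=[60,2,6] → #
    (8,1)@(17, 3): e=[48,22,-2] → ·
    (6,2)@(13, 5): e=[44,6,18] → #
    (8,2)@(17, 5): e=[20,46,2] → #
    (9,2)@(19, 5): e=[8,66,-6] → ·
    (5,3)@(11, 7): e=[28,10,30] → #
    (8,3)@(17, 7): e=[-8,70,6] → ·
    (4,4)@(9, 9): e=[12,14,42] → #
    (5,4)@(11, 9): e=[0,34,34] → ·  [on edge]
    (6,4)@(13, 9): e=[-12,54,26] → ·
    (7,4)@(15, 9): e=[-24,74,18] → ·
    (4,5)@(9, 11): e=[-16,38,46] → ·
  covered (8 px):
    · · · · · · · · · · · ·
    · · · · · · · # · · · ·
    · · · · · · # # # · · ·
    · · · · · # # # · · · ·
    · · · · # · · · · · · ·
    · · · · · · · · · · · ·
    · · · · · · · · · · · ·
T2:
  2·area = 36  (B↔C swapped to make it positive)
  edge (8, 2)→(6, 8): d=(-2,6) right/bottom  bias=-1
  edge (6, 8)→(0, 8): d=(-6,0) right/bottom  bias=-1
  edge (0, 8)→(8, 2): d=(8,-6) top-left  bias=+0
    (3,1)@(7, 3): e=[4,30,2] → #
    (4,1)@(9, 3): e=[-8,30,14] → ·
    (2,2)@(5, 5): e=[12,18,6] → #
    (3,2)@(7, 5): e=[0,18,18] → ·  [on edge]
    (1,3)@(3, 7): e=[20,6,10] → #
    (3,3)@(7, 7): e=[-4,6,34] → ·
    (1,4)@(3, 9): e=[16,-6,26] → ·
    (2,4)@(5, 9): e=[4,-6,38] → ·
    (2,5)@(5, 11): e=[0,-18,54] → ·  [on edge]
  covered (4 px):
    · · · · · · · · · · · ·
    · · · # · · · · · · · ·
    · · # · · · · · · · · ·
    · # # · · · · · · · · ·
    · · · · · · · · · · · ·
    · · · · · · · · · · · ·
    · · · · · · · · · · · ·
T3:
  2·area = 40
  edge (6, 4)→(4, 12): d=(-2,8) right/bottom  bias=-1
  edge (4, 12)→(2, 0): d=(-2,-12) top-left  bias=+0
  edge (2, 0)→(6, 4): d=(4,4) right/bottom  bias=-1
    (1,0)@(3, 1): e=[30,10,0] → ·  [on edge]
    (1,1)@(3, 3): e=[26,6,8] → #
    (2,1)@(5, 3): e=[10,30,0] → ·  [on edge]
    (1,2)@(3, 5): e=[22,2,16] → #
    (2,2)@(5, 5): e=[6,26,8] → #
    (3,2)@(7, 5): e=[-10,50,0] → ·  [on edge]
    (1,3)@(3, 7): e=[18,-2,24] → ·
    (2,3)@(5, 7): e=[2,22,16] → #
    (3,3)@(7, 7): e=[-14,46,8] → ·
    (4,3)@(9, 7): e=[-30,70,0] → ·  [on edge]
    (2,4)@(5, 9): e=[-2,18,24] → ·
    (5,4)@(11, 9): e=[-50,90,0] → ·  [on edge]
    (6,5)@(13, 11): e=[-70,110,0] → ·  [on edge]
    (7,6)@(15, 13): e=[-90,130,0] → ·  [on edge]
  covered (4 px):
    · · · · · · · · · · · ·
    · # · · · · · · · · · ·
    · # # · · · · · · · · ·
    · · # · · · · · · · · ·
    · · · · · · · · · · · ·
    · · · · · · · · · · · ·
    · · · · · · · · · · · ·

Z-buffer (winner per pixel, '.' = empty):
  . . . . . . . . . . . .
  . 3 . 2 . . . 1 . . . .
  . 3 3 . . . 1 1 1 . . .
  . 2 3 . . 1 1 1 . . . .
  . . . . 1 . 0 0 . . . .
  . . . . . . . . . . . .
  . . . . . . . . . . . .

Final: 0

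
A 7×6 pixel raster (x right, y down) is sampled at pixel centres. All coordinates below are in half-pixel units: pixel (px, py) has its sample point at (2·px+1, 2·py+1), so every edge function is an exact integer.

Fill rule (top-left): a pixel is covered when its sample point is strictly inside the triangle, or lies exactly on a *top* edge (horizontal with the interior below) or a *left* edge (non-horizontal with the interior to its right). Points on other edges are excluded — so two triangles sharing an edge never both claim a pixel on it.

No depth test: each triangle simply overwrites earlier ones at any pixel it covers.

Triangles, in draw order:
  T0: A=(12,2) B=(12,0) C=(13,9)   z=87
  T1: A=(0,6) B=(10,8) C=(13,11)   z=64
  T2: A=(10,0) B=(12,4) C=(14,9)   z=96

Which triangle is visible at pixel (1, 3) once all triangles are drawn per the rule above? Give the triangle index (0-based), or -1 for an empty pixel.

T0:
  2·area = 2
  edge (12, 2)→(12, 0): d=(0,-2) top-left  bias=+0
  edge (12, 0)→(13, 9): d=(1,9) right/bottom  bias=-1
  edge (13, 9)→(12, 2): d=(-1,-7) top-left  bias=+0
    (6,4)@(13, 9): e=[2,0,0] → ·  [on edge]
  covered (0 px):
    · · · · · · ·
    · · · · · · ·
    · · · · · · ·
    · · · · · · ·
    · · · · · · ·
    · · · · · · ·
T1:
  2·area = 24
  edge (0, 6)→(10, 8): d=(10,2) right/bottom  bias=-1
  edge (10, 8)→(13, 11): d=(3,3) right/bottom  bias=-1
  edge (13, 11)→(0, 6): d=(-13,-5) top-left  bias=+0
    (1,0)@(3, 1): e=[-56,0,80] → ·  [on edge]
    (2,1)@(5, 3): e=[-40,0,64] → ·  [on edge]
    (3,2)@(7, 5): e=[-24,0,48] → ·  [on edge]
    (1,3)@(3, 7): e=[4,18,2] → #
    (2,3)@(5, 7): e=[0,12,12] → ·  [on edge]
    (4,3)@(9, 7): e=[-8,0,32] → ·  [on edge]
    (1,4)@(3, 9): e=[24,24,-24] → ·
    (4,4)@(9, 9): e=[12,6,6] → #
    (5,4)@(11, 9): e=[8,0,16] → ·  [on edge]
    (4,5)@(9, 11): e=[32,12,-20] → ·
    (6,5)@(13, 11): e=[24,0,0] → ·  [on edge]
  covered (2 px):
    · · · · · · ·
    · · · · · · ·
    · · · · · · ·
    · # · · · · ·
    · · · · # · ·
    · · · · · · ·
T2:
  2·area = 2
  edge (10, 0)→(12, 4): d=(2,4) right/bottom  bias=-1
  edge (12, 4)→(14, 9): d=(2,5) right/bottom  bias=-1
  edge (14, 9)→(10, 0): d=(-4,-9) top-left  bias=+0
  covered (0 px):
    · · · · · · ·
    · · · · · · ·
    · · · · · · ·
    · · · · · · ·
    · · · · · · ·
    · · · · · · ·

Z-buffer (winner per pixel, '.' = empty):
  . . . . . . .
  . . . . . . .
  . . . . . . .
  . 1 . . . . .
  . . . . 1 . .
  . . . . . . .

Result: 1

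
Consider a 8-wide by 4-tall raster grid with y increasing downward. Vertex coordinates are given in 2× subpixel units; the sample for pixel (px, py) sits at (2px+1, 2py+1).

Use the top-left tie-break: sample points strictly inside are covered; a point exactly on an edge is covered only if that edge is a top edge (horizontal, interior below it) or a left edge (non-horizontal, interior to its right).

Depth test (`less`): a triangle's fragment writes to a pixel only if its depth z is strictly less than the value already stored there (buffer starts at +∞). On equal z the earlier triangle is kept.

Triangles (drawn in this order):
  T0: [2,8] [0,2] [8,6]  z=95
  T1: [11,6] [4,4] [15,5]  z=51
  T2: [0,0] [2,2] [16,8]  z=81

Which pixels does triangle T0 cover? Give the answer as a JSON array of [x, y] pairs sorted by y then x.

T0:
  2·area = 40
  edge (2, 8)→(0, 2): d=(-2,-6) top-left  bias=+0
  edge (0, 2)→(8, 6): d=(8,4) right/bottom  bias=-1
  edge (8, 6)→(2, 8): d=(-6,2) right/bottom  bias=-1
    (0,1)@(1, 3): e=[4,4,32] → #
    (1,1)@(3, 3): e=[16,-4,28] → ·
    (0,2)@(1, 5): e=[0,20,20] → #  [on edge]
    (1,2)@(3, 5): e=[12,12,16] → #
    (2,2)@(5, 5): e=[24,4,12] → #
    (3,2)@(7, 5): e=[36,-4,8] → ·
    (5,2)@(11, 5): e=[60,-20,0] → ·  [on edge]
    (0,3)@(1, 7): e=[-4,36,8] → ·
    (1,3)@(3, 7): e=[8,28,4] → #
    (2,3)@(5, 7): e=[20,20,0] → ·  [on edge]
  covered (5 px):
    · · · · · · · ·
    # · · · · · · ·
    # # # · · · · ·
    · # · · · · · ·
T1:
  2·area = 15
  edge (11, 6)→(4, 4): d=(-7,-2) top-left  bias=+0
  edge (4, 4)→(15, 5): d=(11,1) right/bottom  bias=-1
  edge (15, 5)→(11, 6): d=(-4,1) right/bottom  bias=-1
    (4,2)@(9, 5): e=[3,6,6] → #
    (5,2)@(11, 5): e=[7,4,4] → #
    (6,2)@(13, 5): e=[11,2,2] → #
    (7,2)@(15, 5): e=[15,0,0] → ·  [on edge]
    (3,3)@(7, 7): e=[-15,30,0] → ·  [on edge]
    (4,3)@(9, 7): e=[-11,28,-2] → ·
    (5,3)@(11, 7): e=[-7,26,-4] → ·
    (6,3)@(13, 7): e=[-3,24,-6] → ·
  covered (3 px):
    · · · · · · · ·
    · · · · · · · ·
    · · · · # # # ·
    · · · · · · · ·
T2:
  2·area = 16  (B↔C swapped to make it positive)
  edge (0, 0)→(16, 8): d=(16,8) right/bottom  bias=-1
  edge (16, 8)→(2, 2): d=(-14,-6) top-left  bias=+0
  edge (2, 2)→(0, 0): d=(-2,-2) top-left  bias=+0
    (0,0)@(1, 1): e=[8,8,0] → #  [on edge]
    (1,0)@(3, 1): e=[-8,20,4] → ·
    (0,1)@(1, 3): e=[40,-20,-4] → ·
    (1,1)@(3, 3): e=[24,-8,0] → ·  [on edge]
    (2,1)@(5, 3): e=[8,4,4] → #
    (3,1)@(7, 3): e=[-8,16,8] → ·
    (2,2)@(5, 5): e=[40,-24,0] → ·  [on edge]
    (4,2)@(9, 5): e=[8,0,8] → #  [on edge]
    (5,2)@(11, 5): e=[-8,12,12] → ·
    (3,3)@(7, 7): e=[56,-40,0] → ·  [on edge]
    (4,3)@(9, 7): e=[40,-28,4] → ·
  covered (3 px):
    # · · · · · · ·
    · · # · · · · ·
    · · · · # · · ·
    · · · · · · · ·

Result: [[0,1],[0,2],[1,2],[2,2],[1,3]]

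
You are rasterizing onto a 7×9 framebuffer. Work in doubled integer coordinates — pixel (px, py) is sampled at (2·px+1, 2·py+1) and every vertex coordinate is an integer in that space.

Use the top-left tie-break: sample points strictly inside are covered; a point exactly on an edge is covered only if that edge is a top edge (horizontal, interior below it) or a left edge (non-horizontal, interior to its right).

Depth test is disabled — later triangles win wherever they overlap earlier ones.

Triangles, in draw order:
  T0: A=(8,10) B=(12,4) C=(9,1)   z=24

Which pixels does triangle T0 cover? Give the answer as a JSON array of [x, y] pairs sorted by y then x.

T0:
  2·area = 30  (B↔C swapped to make it positive)
  edge (8, 10)→(9, 1): d=(1,-9) top-left  bias=+0
  edge (9, 1)→(12, 4): d=(3,3) right/bottom  bias=-1
  edge (12, 4)→(8, 10): d=(-4,6) right/bottom  bias=-1
    (4,0)@(9, 1): e=[0,0,30] → ·  [on edge]
    (4,1)@(9, 3): e=[2,6,22] → █
    (5,1)@(11, 3): e=[20,0,10] → ·  [on edge]
    (4,2)@(9, 5): e=[4,12,14] → █
    (5,2)@(11, 5): e=[22,6,2] → █
    (6,2)@(13, 5): e=[40,0,-10] → ·  [on edge]
    (4,3)@(9, 7): e=[6,18,6] → █
    (5,3)@(11, 7): e=[24,12,-6] → ·
    (4,4)@(9, 9): e=[8,24,-2] → ·
  covered (4 px):
    · · · · · · ·
    · · · · █ · ·
    · · · · █ █ ·
    · · · · █ · ·
    · · · · · · ·
    · · · · · · ·
    · · · · · · ·
    · · · · · · ·
    · · · · · · ·

Answer: [[4,1],[4,2],[5,2],[4,3]]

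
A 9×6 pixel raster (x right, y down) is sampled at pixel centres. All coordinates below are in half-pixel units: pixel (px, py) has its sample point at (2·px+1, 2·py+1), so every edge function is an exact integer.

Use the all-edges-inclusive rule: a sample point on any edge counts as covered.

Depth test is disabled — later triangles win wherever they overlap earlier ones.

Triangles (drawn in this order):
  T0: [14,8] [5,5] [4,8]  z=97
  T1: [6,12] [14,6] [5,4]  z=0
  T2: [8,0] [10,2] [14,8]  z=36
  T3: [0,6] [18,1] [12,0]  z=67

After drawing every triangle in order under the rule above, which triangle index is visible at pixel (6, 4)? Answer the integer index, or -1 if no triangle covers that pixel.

T0:
  2·area = 30  (B↔C swapped to make it positive)
  edge (14, 8)→(4, 8): d=(-10,0) inclusive
  edge (4, 8)→(5, 5): d=(1,-3) inclusive
  edge (5, 5)→(14, 8): d=(9,3) inclusive
    (2,2)@(5, 5): e=[30,0,0] → █  [on edge]
    (3,2)@(7, 5): e=[30,6,-6] → ·
    (2,3)@(5, 7): e=[10,2,18] → █
    (3,3)@(7, 7): e=[10,8,12] → █
    (4,3)@(9, 7): e=[10,14,6] → █
    (5,3)@(11, 7): e=[10,20,0] → █  [on edge]
    (6,3)@(13, 7): e=[10,26,-6] → ·
    (2,4)@(5, 9): e=[-10,4,36] → ·
    (3,4)@(7, 9): e=[-10,10,30] → ·
    (4,4)@(9, 9): e=[-10,16,24] → ·
    (5,4)@(11, 9): e=[-10,22,18] → ·
    (8,4)@(17, 9): e=[-10,40,0] → ·  [on edge]
    (1,5)@(3, 11): e=[-30,0,60] → ·  [on edge]
  covered (5 px):
    · · · · · · · · ·
    · · · · · · · · ·
    · · █ · · · · · ·
    · · █ █ █ █ · · ·
    · · · · · · · · ·
    · · · · · · · · ·
T1:
  2·area = 70  (B↔C swapped to make it positive)
  edge (6, 12)→(5, 4): d=(-1,-8) inclusive
  edge (5, 4)→(14, 6): d=(9,2) inclusive
  edge (14, 6)→(6, 12): d=(-8,6) inclusive
    (3,2)@(7, 5): e=[15,5,50] → █
    (4,2)@(9, 5): e=[31,1,38] → █
    (5,2)@(11, 5): e=[47,-3,26] → ·
    (3,3)@(7, 7): e=[13,23,34] → █
    (5,3)@(11, 7): e=[45,15,10] → █
    (6,3)@(13, 7): e=[61,11,-2] → ·
    (3,4)@(7, 9): e=[11,41,18] → █
    (5,4)@(11, 9): e=[43,33,-6] → ·
    (3,5)@(7, 11): e=[9,59,2] → █
    (4,5)@(9, 11): e=[25,55,-10] → ·
  covered (8 px):
    · · · · · · · · ·
    · · · · · · · · ·
    · · · █ █ · · · ·
    · · · █ █ █ · · ·
    · · · █ █ · · · ·
    · · · █ · · · · ·
T2:
  2·area = 4
  edge (8, 0)→(10, 2): d=(2,2) inclusive
  edge (10, 2)→(14, 8): d=(4,6) inclusive
  edge (14, 8)→(8, 0): d=(-6,-8) inclusive
    (4,0)@(9, 1): e=[0,2,2] → █  [on edge]
    (5,0)@(11, 1): e=[-4,-10,18] → ·
    (4,1)@(9, 3): e=[4,10,-10] → ·
    (5,1)@(11, 3): e=[0,-2,6] → ·  [on edge]
    (6,2)@(13, 5): e=[0,-6,10] → ·  [on edge]
    (7,3)@(15, 7): e=[0,-10,14] → ·  [on edge]
    (8,4)@(17, 9): e=[0,-14,18] → ·  [on edge]
  covered (1 px):
    · · · · █ · · · ·
    · · · · · · · · ·
    · · · · · · · · ·
    · · · · · · · · ·
    · · · · · · · · ·
    · · · · · · · · ·
T3:
  2·area = 48  (B↔C swapped to make it positive)
  edge (0, 6)→(12, 0): d=(12,-6) inclusive
  edge (12, 0)→(18, 1): d=(6,1) inclusive
  edge (18, 1)→(0, 6): d=(-18,5) inclusive
    (5,0)@(11, 1): e=[6,7,35] → █
    (6,0)@(13, 1): e=[18,5,25] → █
    (7,0)@(15, 1): e=[30,3,15] → █
    (8,0)@(17, 1): e=[42,1,5] → █
    (3,1)@(7, 3): e=[6,23,19] → █
    (4,1)@(9, 3): e=[18,21,9] → █
    (5,1)@(11, 3): e=[30,19,-1] → ·
    (6,1)@(13, 3): e=[42,17,-11] → ·
    (7,1)@(15, 3): e=[54,15,-21] → ·
    (8,1)@(17, 3): e=[66,13,-31] → ·
    (1,2)@(3, 5): e=[6,39,3] → █
    (2,2)@(5, 5): e=[18,37,-7] → ·
  covered (7 px):
    · · · · · █ █ █ █
    · · · █ █ · · · ·
    · █ · · · · · · ·
    · · · · · · · · ·
    · · · · · · · · ·
    · · · · · · · · ·

Z-buffer (winner per pixel, '.' = empty):
  . . . . 2 3 3 3 3
  . . . 3 3 . . . .
  . 3 0 1 1 . . . .
  . . 0 1 1 1 . . .
  . . . 1 1 . . . .
  . . . 1 . . . . .

Final: -1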